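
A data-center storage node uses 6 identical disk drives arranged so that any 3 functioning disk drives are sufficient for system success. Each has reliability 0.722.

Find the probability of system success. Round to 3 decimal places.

R = Σ_{i=3}^{6} C(6,i) p^i (1−p)^{6−i} with p = 0.722
C(6,3)·0.722^3·0.278^3 = 0.16172
C(6,4)·0.722^4·0.278^2 = 0.31501
C(6,5)·0.722^5·0.278^1 = 0.32725
C(6,6)·0.722^6·0.278^0 = 0.14165
Sum = 0.946

0.946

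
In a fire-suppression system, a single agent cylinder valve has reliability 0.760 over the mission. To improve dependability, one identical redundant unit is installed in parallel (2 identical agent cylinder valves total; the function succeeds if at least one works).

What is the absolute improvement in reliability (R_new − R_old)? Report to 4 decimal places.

0.1824

R_before = 0.760
R_after = 1 − (1 − 0.760)^2 = 0.9424
ΔR = 0.9424 − 0.760 = 0.1824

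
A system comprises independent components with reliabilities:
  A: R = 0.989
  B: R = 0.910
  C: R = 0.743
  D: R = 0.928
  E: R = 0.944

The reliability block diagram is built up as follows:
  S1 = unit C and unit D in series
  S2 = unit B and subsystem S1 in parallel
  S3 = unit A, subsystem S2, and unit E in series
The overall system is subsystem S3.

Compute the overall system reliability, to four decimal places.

Series (C and D): 0.743000 × 0.928000 = 0.689504
Parallel (B and [0.689504]): 1 − (1 − 0.910000)(1 − 0.689504) = 0.972055
Series (A, [0.972055], and E): 0.989000 × 0.972055 × 0.944000 = 0.9075

0.9075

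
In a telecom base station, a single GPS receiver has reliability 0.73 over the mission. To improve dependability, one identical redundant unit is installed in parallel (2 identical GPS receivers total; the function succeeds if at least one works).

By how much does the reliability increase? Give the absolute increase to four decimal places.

0.1971

R_before = 0.73
R_after = 1 − (1 − 0.73)^2 = 0.9271
ΔR = 0.9271 − 0.73 = 0.1971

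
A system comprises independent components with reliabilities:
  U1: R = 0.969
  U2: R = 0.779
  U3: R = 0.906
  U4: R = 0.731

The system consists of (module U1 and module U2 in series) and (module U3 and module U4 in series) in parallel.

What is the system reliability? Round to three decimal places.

0.917

Series (U1 and U2): 0.96900 × 0.77900 = 0.75485
Series (U3 and U4): 0.90600 × 0.73100 = 0.66229
Parallel ([0.75485] and [0.66229]): 1 − (1 − 0.75485)(1 − 0.66229) = 0.917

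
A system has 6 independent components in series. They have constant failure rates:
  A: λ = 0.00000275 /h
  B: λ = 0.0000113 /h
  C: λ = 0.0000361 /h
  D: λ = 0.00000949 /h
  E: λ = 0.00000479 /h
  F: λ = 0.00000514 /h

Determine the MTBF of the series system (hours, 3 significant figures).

14400

Series of exponential components: λ_sys = Σ λ_i
λ_sys = 0.00000275 + 0.0000113 + 0.0000361 + 0.00000949 + 0.00000479 + 0.00000514 = 6.9570e-05 /h
MTBF = 1 / λ_sys = 14400 h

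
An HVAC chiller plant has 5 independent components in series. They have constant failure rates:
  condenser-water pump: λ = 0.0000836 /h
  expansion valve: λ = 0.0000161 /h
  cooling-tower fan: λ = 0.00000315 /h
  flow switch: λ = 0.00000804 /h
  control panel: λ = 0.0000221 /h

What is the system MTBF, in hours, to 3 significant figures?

7520

Series of exponential components: λ_sys = Σ λ_i
λ_sys = 0.0000836 + 0.0000161 + 0.00000315 + 0.00000804 + 0.0000221 = 1.3299e-04 /h
MTBF = 1 / λ_sys = 7520 h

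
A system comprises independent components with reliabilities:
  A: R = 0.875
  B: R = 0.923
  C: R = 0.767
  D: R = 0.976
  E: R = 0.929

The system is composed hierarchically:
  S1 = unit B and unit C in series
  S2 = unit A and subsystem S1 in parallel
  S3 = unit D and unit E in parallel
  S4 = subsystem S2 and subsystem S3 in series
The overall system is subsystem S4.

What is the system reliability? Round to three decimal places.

Series (B and C): 0.92300 × 0.76700 = 0.70794
Parallel (A and [0.70794]): 1 − (1 − 0.87500)(1 − 0.70794) = 0.96349
Parallel (D and E): 1 − (1 − 0.97600)(1 − 0.92900) = 0.99830
Series ([0.96349] and [0.99830]): 0.96349 × 0.99830 = 0.962

0.962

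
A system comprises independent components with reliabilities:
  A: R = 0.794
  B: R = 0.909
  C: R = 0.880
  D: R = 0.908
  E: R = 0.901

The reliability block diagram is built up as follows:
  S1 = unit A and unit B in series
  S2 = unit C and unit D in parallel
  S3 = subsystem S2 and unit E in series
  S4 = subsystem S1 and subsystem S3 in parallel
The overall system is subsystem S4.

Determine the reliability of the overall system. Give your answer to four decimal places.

0.9697

Series (A and B): 0.794000 × 0.909000 = 0.721746
Parallel (C and D): 1 − (1 − 0.880000)(1 − 0.908000) = 0.988960
Series ([0.988960] and E): 0.988960 × 0.901000 = 0.891053
Parallel ([0.721746] and [0.891053]): 1 − (1 − 0.721746)(1 − 0.891053) = 0.9697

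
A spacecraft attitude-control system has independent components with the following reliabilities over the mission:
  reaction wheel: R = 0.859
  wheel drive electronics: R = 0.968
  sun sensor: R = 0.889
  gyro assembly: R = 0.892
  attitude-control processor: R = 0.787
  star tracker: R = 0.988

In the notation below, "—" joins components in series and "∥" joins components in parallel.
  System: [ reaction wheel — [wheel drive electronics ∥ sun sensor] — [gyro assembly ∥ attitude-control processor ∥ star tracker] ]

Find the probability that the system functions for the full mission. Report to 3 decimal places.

0.856

Parallel (wheel drive electronics and sun sensor): 1 − (1 − 0.96800)(1 − 0.88900) = 0.99645
Parallel (gyro assembly, attitude-control processor, and star tracker): 1 − (1 − 0.89200)(1 − 0.78700)(1 − 0.98800) = 0.99972
Series (reaction wheel, [0.99645], and [0.99972]): 0.85900 × 0.99645 × 0.99972 = 0.856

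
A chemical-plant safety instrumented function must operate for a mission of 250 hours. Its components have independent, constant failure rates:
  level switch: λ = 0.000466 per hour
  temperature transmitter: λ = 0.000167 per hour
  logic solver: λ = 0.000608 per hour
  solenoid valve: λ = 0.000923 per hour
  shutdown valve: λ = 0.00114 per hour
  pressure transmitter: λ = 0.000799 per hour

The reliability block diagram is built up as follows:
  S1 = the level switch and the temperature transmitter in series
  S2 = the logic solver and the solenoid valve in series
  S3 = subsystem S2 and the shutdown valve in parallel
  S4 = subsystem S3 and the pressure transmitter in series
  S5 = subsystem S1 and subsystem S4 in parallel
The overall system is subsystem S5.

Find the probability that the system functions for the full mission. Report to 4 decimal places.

R(level switch) = exp(−0.000466 × 250) = 0.890030
R(temperature transmitter) = exp(−0.000167 × 250) = 0.959110
R(logic solver) = exp(−0.000608 × 250) = 0.858988
R(solenoid valve) = exp(−0.000923 × 250) = 0.793938
R(shutdown valve) = exp(−0.00114 × 250) = 0.752014
R(pressure transmitter) = exp(−0.000799 × 250) = 0.818935
Series (level switch and temperature transmitter): 0.890030 × 0.959110 = 0.853637
Series (logic solver and solenoid valve): 0.858988 × 0.793938 = 0.681983
Parallel ([0.681983] and shutdown valve): 1 − (1 − 0.681983)(1 − 0.752014) = 0.921136
Series ([0.921136] and pressure transmitter): 0.921136 × 0.818935 = 0.754351
Parallel ([0.853637] and [0.754351]): 1 − (1 − 0.853637)(1 − 0.754351) = 0.9640

0.9640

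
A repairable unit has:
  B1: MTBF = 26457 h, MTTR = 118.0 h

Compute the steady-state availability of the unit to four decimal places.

0.9956

A(B1) = MTBF/(MTBF+MTTR) = 26457/(26457+118.0) = 0.9956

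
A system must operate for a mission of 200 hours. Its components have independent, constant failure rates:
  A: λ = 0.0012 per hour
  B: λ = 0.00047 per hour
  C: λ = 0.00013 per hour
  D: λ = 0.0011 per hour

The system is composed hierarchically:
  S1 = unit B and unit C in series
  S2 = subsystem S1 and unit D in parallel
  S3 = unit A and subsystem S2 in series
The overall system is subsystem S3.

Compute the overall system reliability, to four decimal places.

R(A) = exp(−0.0012 × 200) = 0.786628
R(B) = exp(−0.00047 × 200) = 0.910283
R(C) = exp(−0.00013 × 200) = 0.974335
R(D) = exp(−0.0011 × 200) = 0.802519
Series (B and C): 0.910283 × 0.974335 = 0.886921
Parallel ([0.886921] and D): 1 − (1 − 0.886921)(1 − 0.802519) = 0.977669
Series (A and [0.977669]): 0.786628 × 0.977669 = 0.7691

0.7691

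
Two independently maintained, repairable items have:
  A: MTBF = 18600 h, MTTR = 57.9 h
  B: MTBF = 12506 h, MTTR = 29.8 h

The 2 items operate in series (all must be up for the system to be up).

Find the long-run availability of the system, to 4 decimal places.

A(A) = MTBF/(MTBF+MTTR) = 18600/(18600+57.9) = 0.996897
A(B) = MTBF/(MTBF+MTTR) = 12506/(12506+29.8) = 0.997623
Series availability: 0.996897 × 0.997623 = 0.9945

0.9945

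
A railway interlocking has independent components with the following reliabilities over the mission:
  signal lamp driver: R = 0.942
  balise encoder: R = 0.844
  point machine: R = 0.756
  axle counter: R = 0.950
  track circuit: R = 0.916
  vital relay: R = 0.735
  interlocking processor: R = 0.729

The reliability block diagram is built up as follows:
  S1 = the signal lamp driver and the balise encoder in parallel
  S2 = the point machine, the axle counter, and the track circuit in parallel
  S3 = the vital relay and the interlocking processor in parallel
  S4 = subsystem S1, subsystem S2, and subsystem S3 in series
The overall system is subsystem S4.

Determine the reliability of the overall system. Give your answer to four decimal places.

Parallel (signal lamp driver and balise encoder): 1 − (1 − 0.942000)(1 − 0.844000) = 0.990952
Parallel (point machine, axle counter, and track circuit): 1 − (1 − 0.756000)(1 − 0.950000)(1 − 0.916000) = 0.998975
Parallel (vital relay and interlocking processor): 1 − (1 − 0.735000)(1 − 0.729000) = 0.928185
Series ([0.990952], [0.998975], and [0.928185]): 0.990952 × 0.998975 × 0.928185 = 0.9188

0.9188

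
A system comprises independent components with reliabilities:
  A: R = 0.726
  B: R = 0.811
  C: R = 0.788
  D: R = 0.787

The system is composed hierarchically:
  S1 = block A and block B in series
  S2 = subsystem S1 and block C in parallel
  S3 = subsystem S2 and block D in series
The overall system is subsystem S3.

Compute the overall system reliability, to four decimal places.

Series (A and B): 0.726000 × 0.811000 = 0.588786
Parallel ([0.588786] and C): 1 − (1 − 0.588786)(1 − 0.788000) = 0.912823
Series ([0.912823] and D): 0.912823 × 0.787000 = 0.7184

0.7184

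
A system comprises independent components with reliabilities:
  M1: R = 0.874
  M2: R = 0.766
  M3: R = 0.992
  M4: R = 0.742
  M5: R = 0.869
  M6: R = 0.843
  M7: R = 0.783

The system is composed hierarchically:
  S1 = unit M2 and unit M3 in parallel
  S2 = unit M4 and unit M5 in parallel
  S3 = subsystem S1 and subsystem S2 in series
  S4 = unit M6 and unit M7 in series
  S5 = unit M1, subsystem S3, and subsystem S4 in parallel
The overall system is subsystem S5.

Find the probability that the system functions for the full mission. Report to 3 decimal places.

Parallel (M2 and M3): 1 − (1 − 0.76600)(1 − 0.99200) = 0.99813
Parallel (M4 and M5): 1 − (1 − 0.74200)(1 − 0.86900) = 0.96620
Series ([0.99813] and [0.96620]): 0.99813 × 0.96620 = 0.96439
Series (M6 and M7): 0.84300 × 0.78300 = 0.66007
Parallel (M1, [0.96439], and [0.66007]): 1 − (1 − 0.87400)(1 − 0.96439)(1 − 0.66007) = 0.998

0.998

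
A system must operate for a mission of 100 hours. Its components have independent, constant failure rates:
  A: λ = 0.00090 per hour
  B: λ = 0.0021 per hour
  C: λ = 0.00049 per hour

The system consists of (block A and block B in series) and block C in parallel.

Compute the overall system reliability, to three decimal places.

0.988

R(A) = exp(−0.00090 × 100) = 0.91393
R(B) = exp(−0.0021 × 100) = 0.81058
R(C) = exp(−0.00049 × 100) = 0.95218
Series (A and B): 0.91393 × 0.81058 = 0.74081
Parallel ([0.74081] and C): 1 − (1 − 0.74081)(1 − 0.95218) = 0.988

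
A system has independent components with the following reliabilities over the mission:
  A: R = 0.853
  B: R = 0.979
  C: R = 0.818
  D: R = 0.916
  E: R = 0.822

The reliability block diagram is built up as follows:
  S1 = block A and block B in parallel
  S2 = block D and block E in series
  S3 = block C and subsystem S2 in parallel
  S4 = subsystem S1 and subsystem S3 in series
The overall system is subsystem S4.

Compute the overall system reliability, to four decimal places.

Parallel (A and B): 1 − (1 − 0.853000)(1 − 0.979000) = 0.996913
Series (D and E): 0.916000 × 0.822000 = 0.752952
Parallel (C and [0.752952]): 1 − (1 − 0.818000)(1 − 0.752952) = 0.955037
Series ([0.996913] and [0.955037]): 0.996913 × 0.955037 = 0.9521

0.9521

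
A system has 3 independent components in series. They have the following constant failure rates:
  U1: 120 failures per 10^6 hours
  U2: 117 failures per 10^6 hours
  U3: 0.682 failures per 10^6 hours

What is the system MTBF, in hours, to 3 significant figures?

4210

Series of exponential components: λ_sys = Σ λ_i
λ_sys = 0.000120 + 0.000117 + 0.000000682 = 2.3768e-04 /h
MTBF = 1 / λ_sys = 4210 h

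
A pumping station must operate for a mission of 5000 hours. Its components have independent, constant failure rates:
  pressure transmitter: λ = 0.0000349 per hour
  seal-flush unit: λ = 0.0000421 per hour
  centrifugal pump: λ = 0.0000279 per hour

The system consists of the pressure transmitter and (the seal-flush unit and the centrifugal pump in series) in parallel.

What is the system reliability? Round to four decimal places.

R(pressure transmitter) = exp(−0.0000349 × 5000) = 0.839877
R(seal-flush unit) = exp(−0.0000421 × 5000) = 0.810179
R(centrifugal pump) = exp(−0.0000279 × 5000) = 0.869793
Series (seal-flush unit and centrifugal pump): 0.810179 × 0.869793 = 0.704688
Parallel (pressure transmitter and [0.704688]): 1 − (1 − 0.839877)(1 − 0.704688) = 0.9527

0.9527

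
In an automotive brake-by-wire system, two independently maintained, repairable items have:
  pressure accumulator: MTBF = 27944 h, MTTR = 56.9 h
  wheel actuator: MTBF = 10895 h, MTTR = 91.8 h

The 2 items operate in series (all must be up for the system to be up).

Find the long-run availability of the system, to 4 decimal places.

A(pressure accumulator) = MTBF/(MTBF+MTTR) = 27944/(27944+56.9) = 0.997968
A(wheel actuator) = MTBF/(MTBF+MTTR) = 10895/(10895+91.8) = 0.991645
Series availability: 0.997968 × 0.991645 = 0.9896

0.9896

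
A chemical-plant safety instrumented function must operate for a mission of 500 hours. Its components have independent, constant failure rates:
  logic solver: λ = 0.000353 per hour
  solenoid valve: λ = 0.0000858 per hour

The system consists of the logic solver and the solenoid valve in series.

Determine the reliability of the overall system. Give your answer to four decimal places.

R(logic solver) = exp(−0.000353 × 500) = 0.838199
R(solenoid valve) = exp(−0.0000858 × 500) = 0.958007
Series (logic solver and solenoid valve): 0.838199 × 0.958007 = 0.8030

0.8030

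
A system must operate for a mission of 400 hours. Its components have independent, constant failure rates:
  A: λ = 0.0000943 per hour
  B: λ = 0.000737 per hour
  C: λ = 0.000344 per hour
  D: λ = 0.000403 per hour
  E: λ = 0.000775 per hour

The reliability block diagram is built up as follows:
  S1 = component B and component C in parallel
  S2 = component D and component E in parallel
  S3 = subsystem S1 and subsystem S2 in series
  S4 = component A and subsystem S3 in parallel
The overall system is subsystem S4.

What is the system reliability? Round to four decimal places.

R(A) = exp(−0.0000943 × 400) = 0.962983
R(B) = exp(−0.000737 × 400) = 0.744681
R(C) = exp(−0.000344 × 400) = 0.871447
R(D) = exp(−0.000403 × 400) = 0.851122
R(E) = exp(−0.000775 × 400) = 0.733447
Parallel (B and C): 1 − (1 − 0.744681)(1 − 0.871447) = 0.967178
Parallel (D and E): 1 − (1 − 0.851122)(1 − 0.733447) = 0.960316
Series ([0.967178] and [0.960316]): 0.967178 × 0.960316 = 0.928797
Parallel (A and [0.928797]): 1 − (1 − 0.962983)(1 − 0.928797) = 0.9974

0.9974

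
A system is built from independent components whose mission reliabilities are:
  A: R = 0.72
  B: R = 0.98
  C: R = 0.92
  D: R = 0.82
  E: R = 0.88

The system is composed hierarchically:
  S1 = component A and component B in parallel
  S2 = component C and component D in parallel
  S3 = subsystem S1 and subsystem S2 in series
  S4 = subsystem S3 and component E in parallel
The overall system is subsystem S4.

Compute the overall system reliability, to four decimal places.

0.9976

Parallel (A and B): 1 − (1 − 0.720000)(1 − 0.980000) = 0.994400
Parallel (C and D): 1 − (1 − 0.920000)(1 − 0.820000) = 0.985600
Series ([0.994400] and [0.985600]): 0.994400 × 0.985600 = 0.980081
Parallel ([0.980081] and E): 1 − (1 − 0.980081)(1 − 0.880000) = 0.9976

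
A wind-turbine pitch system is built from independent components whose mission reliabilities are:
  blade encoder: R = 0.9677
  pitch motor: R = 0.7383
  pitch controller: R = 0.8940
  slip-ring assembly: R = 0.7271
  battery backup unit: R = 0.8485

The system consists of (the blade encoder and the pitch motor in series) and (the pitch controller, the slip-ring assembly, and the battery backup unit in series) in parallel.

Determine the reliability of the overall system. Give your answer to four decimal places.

Series (blade encoder and pitch motor): 0.967700 × 0.738300 = 0.714453
Series (pitch controller, slip-ring assembly, and battery backup unit): 0.894000 × 0.727100 × 0.848500 = 0.551548
Parallel ([0.714453] and [0.551548]): 1 − (1 − 0.714453)(1 − 0.551548) = 0.8719

0.8719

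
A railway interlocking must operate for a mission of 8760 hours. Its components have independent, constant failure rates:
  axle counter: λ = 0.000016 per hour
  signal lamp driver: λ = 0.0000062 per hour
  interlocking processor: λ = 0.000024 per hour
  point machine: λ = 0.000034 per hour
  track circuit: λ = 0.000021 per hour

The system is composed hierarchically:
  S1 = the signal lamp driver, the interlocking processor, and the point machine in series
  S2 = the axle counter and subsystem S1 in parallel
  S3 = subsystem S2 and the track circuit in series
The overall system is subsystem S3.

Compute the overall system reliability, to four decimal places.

R(axle counter) = exp(−0.000016 × 8760) = 0.869219
R(signal lamp driver) = exp(−0.0000062 × 8760) = 0.947137
R(interlocking processor) = exp(−0.000024 × 8760) = 0.810390
R(point machine) = exp(−0.000034 × 8760) = 0.742420
R(track circuit) = exp(−0.000021 × 8760) = 0.831969
Series (signal lamp driver, interlocking processor, and point machine): 0.947137 × 0.810390 × 0.742420 = 0.569845
Parallel (axle counter and [0.569845]): 1 − (1 − 0.869219)(1 − 0.569845) = 0.943744
Series ([0.943744] and track circuit): 0.943744 × 0.831969 = 0.7852

0.7852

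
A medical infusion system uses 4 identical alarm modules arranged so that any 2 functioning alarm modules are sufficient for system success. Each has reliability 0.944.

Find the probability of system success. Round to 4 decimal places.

R = Σ_{i=2}^{4} C(4,i) p^i (1−p)^{4−i} with p = 0.944
C(4,2)·0.944^2·0.056^2 = 0.016768
C(4,3)·0.944^3·0.056^1 = 0.188436
C(4,4)·0.944^4·0.056^0 = 0.794123
Sum = 0.9993

0.9993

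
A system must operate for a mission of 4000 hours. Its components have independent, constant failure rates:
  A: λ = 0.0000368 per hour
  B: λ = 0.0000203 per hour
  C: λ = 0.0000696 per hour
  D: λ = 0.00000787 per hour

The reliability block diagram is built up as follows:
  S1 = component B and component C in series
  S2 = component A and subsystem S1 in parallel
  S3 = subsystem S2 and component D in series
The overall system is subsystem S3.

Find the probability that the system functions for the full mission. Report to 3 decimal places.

R(A) = exp(−0.0000368 × 4000) = 0.86312
R(B) = exp(−0.0000203 × 4000) = 0.92201
R(C) = exp(−0.0000696 × 4000) = 0.75699
R(D) = exp(−0.00000787 × 4000) = 0.96901
Series (B and C): 0.92201 × 0.75699 = 0.69795
Parallel (A and [0.69795]): 1 − (1 − 0.86312)(1 − 0.69795) = 0.95866
Series ([0.95866] and D): 0.95866 × 0.96901 = 0.929

0.929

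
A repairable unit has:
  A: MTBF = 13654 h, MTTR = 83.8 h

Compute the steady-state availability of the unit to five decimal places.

0.99390

A(A) = MTBF/(MTBF+MTTR) = 13654/(13654+83.8) = 0.99390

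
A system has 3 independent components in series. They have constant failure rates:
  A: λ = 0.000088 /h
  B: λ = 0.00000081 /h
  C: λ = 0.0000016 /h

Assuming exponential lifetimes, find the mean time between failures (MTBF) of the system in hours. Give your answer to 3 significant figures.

11100

Series of exponential components: λ_sys = Σ λ_i
λ_sys = 0.000088 + 0.00000081 + 0.0000016 = 9.0410e-05 /h
MTBF = 1 / λ_sys = 11100 h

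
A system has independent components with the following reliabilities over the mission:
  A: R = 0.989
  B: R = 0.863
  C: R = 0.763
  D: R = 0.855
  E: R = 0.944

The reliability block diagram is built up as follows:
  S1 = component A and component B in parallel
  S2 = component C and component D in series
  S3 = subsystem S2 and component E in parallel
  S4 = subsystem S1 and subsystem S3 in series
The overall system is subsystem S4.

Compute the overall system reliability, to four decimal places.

0.9791

Parallel (A and B): 1 − (1 − 0.989000)(1 − 0.863000) = 0.998493
Series (C and D): 0.763000 × 0.855000 = 0.652365
Parallel ([0.652365] and E): 1 − (1 − 0.652365)(1 − 0.944000) = 0.980532
Series ([0.998493] and [0.980532]): 0.998493 × 0.980532 = 0.9791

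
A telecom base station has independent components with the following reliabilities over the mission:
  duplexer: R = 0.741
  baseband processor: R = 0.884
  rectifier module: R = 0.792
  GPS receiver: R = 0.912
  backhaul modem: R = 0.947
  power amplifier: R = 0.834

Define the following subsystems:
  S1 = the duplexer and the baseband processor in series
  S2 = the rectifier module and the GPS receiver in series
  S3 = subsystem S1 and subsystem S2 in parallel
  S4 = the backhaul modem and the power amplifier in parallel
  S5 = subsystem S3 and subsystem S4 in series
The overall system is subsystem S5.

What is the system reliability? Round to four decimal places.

Series (duplexer and baseband processor): 0.741000 × 0.884000 = 0.655044
Series (rectifier module and GPS receiver): 0.792000 × 0.912000 = 0.722304
Parallel ([0.655044] and [0.722304]): 1 − (1 − 0.655044)(1 − 0.722304) = 0.904207
Parallel (backhaul modem and power amplifier): 1 − (1 − 0.947000)(1 − 0.834000) = 0.991202
Series ([0.904207] and [0.991202]): 0.904207 × 0.991202 = 0.8963

0.8963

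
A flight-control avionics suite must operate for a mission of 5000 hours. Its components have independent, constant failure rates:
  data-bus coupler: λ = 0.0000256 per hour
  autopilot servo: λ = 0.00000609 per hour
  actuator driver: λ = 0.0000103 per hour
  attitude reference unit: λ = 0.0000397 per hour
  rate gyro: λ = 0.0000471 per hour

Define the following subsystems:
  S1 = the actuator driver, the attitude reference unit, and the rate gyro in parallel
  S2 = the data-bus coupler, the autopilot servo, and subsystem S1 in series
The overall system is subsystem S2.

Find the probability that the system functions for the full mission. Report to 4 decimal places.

0.8518

R(data-bus coupler) = exp(−0.0000256 × 5000) = 0.879853
R(autopilot servo) = exp(−0.00000609 × 5000) = 0.970009
R(actuator driver) = exp(−0.0000103 × 5000) = 0.949804
R(attitude reference unit) = exp(−0.0000397 × 5000) = 0.819960
R(rate gyro) = exp(−0.0000471 × 5000) = 0.790176
Parallel (actuator driver, attitude reference unit, and rate gyro): 1 − (1 − 0.949804)(1 − 0.819960)(1 − 0.790176) = 0.998104
Series (data-bus coupler, autopilot servo, and [0.998104]): 0.879853 × 0.970009 × 0.998104 = 0.8518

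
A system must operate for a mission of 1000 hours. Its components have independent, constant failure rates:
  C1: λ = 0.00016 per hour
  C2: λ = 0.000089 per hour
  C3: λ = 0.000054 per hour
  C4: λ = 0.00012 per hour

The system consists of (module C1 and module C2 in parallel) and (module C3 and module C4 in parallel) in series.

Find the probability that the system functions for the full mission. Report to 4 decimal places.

0.9815

R(C1) = exp(−0.00016 × 1000) = 0.852144
R(C2) = exp(−0.000089 × 1000) = 0.914846
R(C3) = exp(−0.000054 × 1000) = 0.947432
R(C4) = exp(−0.00012 × 1000) = 0.886920
Parallel (C1 and C2): 1 − (1 − 0.852144)(1 − 0.914846) = 0.987409
Parallel (C3 and C4): 1 − (1 − 0.947432)(1 − 0.886920) = 0.994056
Series ([0.987409] and [0.994056]): 0.987409 × 0.994056 = 0.9815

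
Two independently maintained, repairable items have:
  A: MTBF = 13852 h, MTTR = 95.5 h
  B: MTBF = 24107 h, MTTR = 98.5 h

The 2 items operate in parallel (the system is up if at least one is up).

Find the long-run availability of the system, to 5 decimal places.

0.99997

A(A) = MTBF/(MTBF+MTTR) = 13852/(13852+95.5) = 0.993153
A(B) = MTBF/(MTBF+MTTR) = 24107/(24107+98.5) = 0.995931
Parallel availability: 1 − (1 − 0.993153)(1 − 0.995931) = 0.99997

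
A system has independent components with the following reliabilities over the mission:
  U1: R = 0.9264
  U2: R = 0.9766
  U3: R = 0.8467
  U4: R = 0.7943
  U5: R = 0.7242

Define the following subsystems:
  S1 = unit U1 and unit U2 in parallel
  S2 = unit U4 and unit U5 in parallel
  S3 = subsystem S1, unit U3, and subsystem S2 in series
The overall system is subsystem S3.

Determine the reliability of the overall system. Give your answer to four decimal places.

Parallel (U1 and U2): 1 − (1 − 0.926400)(1 − 0.976600) = 0.998278
Parallel (U4 and U5): 1 − (1 − 0.794300)(1 − 0.724200) = 0.943268
Series ([0.998278], U3, and [0.943268]): 0.998278 × 0.846700 × 0.943268 = 0.7973

0.7973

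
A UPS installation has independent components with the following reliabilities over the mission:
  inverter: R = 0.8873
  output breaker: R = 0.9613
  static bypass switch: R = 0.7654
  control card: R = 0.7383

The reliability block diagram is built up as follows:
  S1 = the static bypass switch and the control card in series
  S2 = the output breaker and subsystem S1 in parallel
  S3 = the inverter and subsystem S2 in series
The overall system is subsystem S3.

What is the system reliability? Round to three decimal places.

0.872

Series (static bypass switch and control card): 0.76540 × 0.73830 = 0.56509
Parallel (output breaker and [0.56509]): 1 − (1 − 0.96130)(1 − 0.56509) = 0.98317
Series (inverter and [0.98317]): 0.88730 × 0.98317 = 0.872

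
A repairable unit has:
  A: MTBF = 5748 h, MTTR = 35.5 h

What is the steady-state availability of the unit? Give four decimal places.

0.9939

A(A) = MTBF/(MTBF+MTTR) = 5748/(5748+35.5) = 0.9939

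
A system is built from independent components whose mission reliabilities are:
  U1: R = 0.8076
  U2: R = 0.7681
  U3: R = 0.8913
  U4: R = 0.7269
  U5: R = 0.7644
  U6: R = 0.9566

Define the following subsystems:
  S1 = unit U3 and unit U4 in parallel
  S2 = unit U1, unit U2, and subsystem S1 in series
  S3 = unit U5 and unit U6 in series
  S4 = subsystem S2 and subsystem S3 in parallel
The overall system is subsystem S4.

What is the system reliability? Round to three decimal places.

Parallel (U3 and U4): 1 − (1 − 0.89130)(1 − 0.72690) = 0.97031
Series (U1, U2, and [0.97031]): 0.80760 × 0.76810 × 0.97031 = 0.60190
Series (U5 and U6): 0.76440 × 0.95660 = 0.73123
Parallel ([0.60190] and [0.73123]): 1 − (1 − 0.60190)(1 − 0.73123) = 0.893

0.893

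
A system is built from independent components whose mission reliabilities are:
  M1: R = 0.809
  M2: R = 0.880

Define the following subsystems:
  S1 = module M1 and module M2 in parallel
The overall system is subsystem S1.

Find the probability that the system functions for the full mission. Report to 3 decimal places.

Parallel (M1 and M2): 1 − (1 − 0.80900)(1 − 0.88000) = 0.977

0.977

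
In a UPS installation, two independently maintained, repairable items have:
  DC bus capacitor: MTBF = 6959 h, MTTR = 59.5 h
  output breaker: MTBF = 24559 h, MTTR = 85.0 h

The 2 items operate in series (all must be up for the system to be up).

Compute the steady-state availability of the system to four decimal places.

A(DC bus capacitor) = MTBF/(MTBF+MTTR) = 6959/(6959+59.5) = 0.991522
A(output breaker) = MTBF/(MTBF+MTTR) = 24559/(24559+85.0) = 0.996551
Series availability: 0.991522 × 0.996551 = 0.9881

0.9881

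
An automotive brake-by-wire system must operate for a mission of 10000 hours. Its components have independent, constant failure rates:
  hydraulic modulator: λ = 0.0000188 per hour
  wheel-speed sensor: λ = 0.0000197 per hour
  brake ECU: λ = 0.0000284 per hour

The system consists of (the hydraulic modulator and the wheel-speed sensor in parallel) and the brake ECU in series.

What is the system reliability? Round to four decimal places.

R(hydraulic modulator) = exp(−0.0000188 × 10000) = 0.828615
R(wheel-speed sensor) = exp(−0.0000197 × 10000) = 0.821191
R(brake ECU) = exp(−0.0000284 × 10000) = 0.752767
Parallel (hydraulic modulator and wheel-speed sensor): 1 − (1 − 0.828615)(1 − 0.821191) = 0.969355
Series ([0.969355] and brake ECU): 0.969355 × 0.752767 = 0.7297

0.7297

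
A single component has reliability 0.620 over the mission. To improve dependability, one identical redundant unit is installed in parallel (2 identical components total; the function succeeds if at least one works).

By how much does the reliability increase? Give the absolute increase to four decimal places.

R_before = 0.620
R_after = 1 − (1 − 0.620)^2 = 0.8556
ΔR = 0.8556 − 0.620 = 0.2356

0.2356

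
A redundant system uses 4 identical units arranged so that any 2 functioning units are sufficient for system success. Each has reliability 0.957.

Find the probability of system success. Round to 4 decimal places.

R = Σ_{i=2}^{4} C(4,i) p^i (1−p)^{4−i} with p = 0.957
C(4,2)·0.957^2·0.043^2 = 0.010160
C(4,3)·0.957^3·0.043^1 = 0.150752
C(4,4)·0.957^4·0.043^0 = 0.838779
Sum = 0.9997

0.9997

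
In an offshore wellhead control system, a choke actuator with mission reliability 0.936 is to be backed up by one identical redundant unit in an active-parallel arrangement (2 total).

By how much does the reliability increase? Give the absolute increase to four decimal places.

0.0599

R_before = 0.936
R_after = 1 − (1 − 0.936)^2 = 0.9959
ΔR = 0.9959 − 0.936 = 0.0599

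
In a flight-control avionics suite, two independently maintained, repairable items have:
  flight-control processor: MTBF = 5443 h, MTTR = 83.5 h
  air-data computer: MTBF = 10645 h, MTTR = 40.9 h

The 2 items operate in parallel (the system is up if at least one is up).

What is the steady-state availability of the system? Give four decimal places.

0.9999

A(flight-control processor) = MTBF/(MTBF+MTTR) = 5443/(5443+83.5) = 0.984891
A(air-data computer) = MTBF/(MTBF+MTTR) = 10645/(10645+40.9) = 0.996173
Parallel availability: 1 − (1 − 0.984891)(1 − 0.996173) = 0.9999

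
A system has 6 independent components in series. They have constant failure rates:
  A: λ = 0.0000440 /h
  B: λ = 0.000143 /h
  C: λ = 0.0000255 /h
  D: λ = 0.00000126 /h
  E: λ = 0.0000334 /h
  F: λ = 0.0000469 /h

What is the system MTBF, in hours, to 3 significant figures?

3400

Series of exponential components: λ_sys = Σ λ_i
λ_sys = 0.0000440 + 0.000143 + 0.0000255 + 0.00000126 + 0.0000334 + 0.0000469 = 2.9406e-04 /h
MTBF = 1 / λ_sys = 3400 h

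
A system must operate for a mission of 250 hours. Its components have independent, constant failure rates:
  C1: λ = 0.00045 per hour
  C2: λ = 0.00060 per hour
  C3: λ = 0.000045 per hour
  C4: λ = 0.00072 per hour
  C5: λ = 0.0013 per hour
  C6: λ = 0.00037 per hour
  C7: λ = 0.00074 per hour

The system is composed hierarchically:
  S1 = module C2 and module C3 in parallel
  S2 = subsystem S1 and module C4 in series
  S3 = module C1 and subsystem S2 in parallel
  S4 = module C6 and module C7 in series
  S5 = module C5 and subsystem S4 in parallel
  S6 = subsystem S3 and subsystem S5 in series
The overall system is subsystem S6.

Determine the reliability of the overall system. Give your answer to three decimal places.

R(C1) = exp(−0.00045 × 250) = 0.89360
R(C2) = exp(−0.00060 × 250) = 0.86071
R(C3) = exp(−0.000045 × 250) = 0.98881
R(C4) = exp(−0.00072 × 250) = 0.83527
R(C5) = exp(−0.0013 × 250) = 0.72253
R(C6) = exp(−0.00037 × 250) = 0.91165
R(C7) = exp(−0.00074 × 250) = 0.83110
Parallel (C2 and C3): 1 − (1 − 0.86071)(1 − 0.98881) = 0.99844
Series ([0.99844] and C4): 0.99844 × 0.83527 = 0.83397
Parallel (C1 and [0.83397]): 1 − (1 − 0.89360)(1 − 0.83397) = 0.98233
Series (C6 and C7): 0.91165 × 0.83110 = 0.75767
Parallel (C5 and [0.75767]): 1 − (1 − 0.72253)(1 − 0.75767) = 0.93276
Series ([0.98233] and [0.93276]): 0.98233 × 0.93276 = 0.916

0.916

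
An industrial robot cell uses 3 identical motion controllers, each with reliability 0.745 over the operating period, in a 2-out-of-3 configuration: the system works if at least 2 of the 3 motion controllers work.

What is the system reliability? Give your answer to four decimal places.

R = Σ_{i=2}^{3} C(3,i) p^i (1−p)^{3−i} with p = 0.745
C(3,2)·0.745^2·0.255^1 = 0.424594
C(3,3)·0.745^3·0.255^0 = 0.413494
Sum = 0.8381

0.8381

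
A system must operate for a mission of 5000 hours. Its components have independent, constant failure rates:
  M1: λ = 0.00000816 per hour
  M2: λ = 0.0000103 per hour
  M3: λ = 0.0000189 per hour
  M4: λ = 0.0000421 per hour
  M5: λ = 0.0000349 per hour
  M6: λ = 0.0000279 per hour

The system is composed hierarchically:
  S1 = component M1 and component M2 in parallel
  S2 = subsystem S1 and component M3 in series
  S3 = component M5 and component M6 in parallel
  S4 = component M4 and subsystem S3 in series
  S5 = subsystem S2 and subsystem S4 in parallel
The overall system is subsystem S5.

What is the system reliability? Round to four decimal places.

R(M1) = exp(−0.00000816 × 5000) = 0.960021
R(M2) = exp(−0.0000103 × 5000) = 0.949804
R(M3) = exp(−0.0000189 × 5000) = 0.909828
R(M4) = exp(−0.0000421 × 5000) = 0.810179
R(M5) = exp(−0.0000349 × 5000) = 0.839877
R(M6) = exp(−0.0000279 × 5000) = 0.869793
Parallel (M1 and M2): 1 − (1 − 0.960021)(1 − 0.949804) = 0.997993
Series ([0.997993] and M3): 0.997993 × 0.909828 = 0.908002
Parallel (M5 and M6): 1 − (1 − 0.839877)(1 − 0.869793) = 0.979151
Series (M4 and [0.979151]): 0.810179 × 0.979151 = 0.793288
Parallel ([0.908002] and [0.793288]): 1 − (1 − 0.908002)(1 − 0.793288) = 0.9810

0.9810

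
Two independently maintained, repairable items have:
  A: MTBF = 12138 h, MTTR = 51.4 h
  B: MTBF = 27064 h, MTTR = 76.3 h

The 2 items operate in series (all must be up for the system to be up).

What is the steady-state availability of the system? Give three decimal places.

0.993

A(A) = MTBF/(MTBF+MTTR) = 12138/(12138+51.4) = 0.995783
A(B) = MTBF/(MTBF+MTTR) = 27064/(27064+76.3) = 0.997189
Series availability: 0.995783 × 0.997189 = 0.993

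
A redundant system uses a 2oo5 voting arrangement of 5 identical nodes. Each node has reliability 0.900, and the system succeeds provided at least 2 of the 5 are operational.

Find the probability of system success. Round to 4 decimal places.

R = Σ_{i=2}^{5} C(5,i) p^i (1−p)^{5−i} with p = 0.900
C(5,2)·0.900^2·0.100^3 = 0.008100
C(5,3)·0.900^3·0.100^2 = 0.072900
C(5,4)·0.900^4·0.100^1 = 0.328050
C(5,5)·0.900^5·0.100^0 = 0.590490
Sum = 0.9995

0.9995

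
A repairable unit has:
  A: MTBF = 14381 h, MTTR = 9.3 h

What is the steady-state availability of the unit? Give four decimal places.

A(A) = MTBF/(MTBF+MTTR) = 14381/(14381+9.3) = 0.9994

0.9994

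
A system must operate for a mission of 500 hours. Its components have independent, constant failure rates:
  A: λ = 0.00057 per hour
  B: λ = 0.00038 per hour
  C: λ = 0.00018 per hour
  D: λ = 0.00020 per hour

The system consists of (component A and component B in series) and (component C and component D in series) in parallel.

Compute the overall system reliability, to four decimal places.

0.9346

R(A) = exp(−0.00057 × 500) = 0.752014
R(B) = exp(−0.00038 × 500) = 0.826959
R(C) = exp(−0.00018 × 500) = 0.913931
R(D) = exp(−0.00020 × 500) = 0.904837
Series (A and B): 0.752014 × 0.826959 = 0.621885
Series (C and D): 0.913931 × 0.904837 = 0.826959
Parallel ([0.621885] and [0.826959]): 1 − (1 − 0.621885)(1 − 0.826959) = 0.9346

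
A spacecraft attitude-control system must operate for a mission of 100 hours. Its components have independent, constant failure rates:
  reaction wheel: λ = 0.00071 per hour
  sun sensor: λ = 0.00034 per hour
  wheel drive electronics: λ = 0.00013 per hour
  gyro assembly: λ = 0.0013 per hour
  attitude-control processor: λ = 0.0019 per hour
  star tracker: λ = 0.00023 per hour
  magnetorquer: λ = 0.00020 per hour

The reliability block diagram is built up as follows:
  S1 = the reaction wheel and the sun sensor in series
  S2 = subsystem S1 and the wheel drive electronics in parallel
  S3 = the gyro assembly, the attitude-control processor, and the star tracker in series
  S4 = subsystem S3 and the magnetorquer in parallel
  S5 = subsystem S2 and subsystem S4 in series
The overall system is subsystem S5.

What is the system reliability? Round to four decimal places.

0.9930

R(reaction wheel) = exp(−0.00071 × 100) = 0.931462
R(sun sensor) = exp(−0.00034 × 100) = 0.966572
R(wheel drive electronics) = exp(−0.00013 × 100) = 0.987084
R(gyro assembly) = exp(−0.0013 × 100) = 0.878095
R(attitude-control processor) = exp(−0.0019 × 100) = 0.826959
R(star tracker) = exp(−0.00023 × 100) = 0.977262
R(magnetorquer) = exp(−0.00020 × 100) = 0.980199
Series (reaction wheel and sun sensor): 0.931462 × 0.966572 = 0.900325
Parallel ([0.900325] and wheel drive electronics): 1 − (1 − 0.900325)(1 − 0.987084) = 0.998713
Series (gyro assembly, attitude-control processor, and star tracker): 0.878095 × 0.826959 × 0.977262 = 0.709637
Parallel ([0.709637] and magnetorquer): 1 − (1 − 0.709637)(1 − 0.980199) = 0.994251
Series ([0.998713] and [0.994251]): 0.998713 × 0.994251 = 0.9930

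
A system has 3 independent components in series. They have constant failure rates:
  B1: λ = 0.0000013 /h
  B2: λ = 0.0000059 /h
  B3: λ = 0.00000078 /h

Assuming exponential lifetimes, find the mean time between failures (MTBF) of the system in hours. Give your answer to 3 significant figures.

Series of exponential components: λ_sys = Σ λ_i
λ_sys = 0.0000013 + 0.0000059 + 0.00000078 = 7.9800e-06 /h
MTBF = 1 / λ_sys = 125000 h

125000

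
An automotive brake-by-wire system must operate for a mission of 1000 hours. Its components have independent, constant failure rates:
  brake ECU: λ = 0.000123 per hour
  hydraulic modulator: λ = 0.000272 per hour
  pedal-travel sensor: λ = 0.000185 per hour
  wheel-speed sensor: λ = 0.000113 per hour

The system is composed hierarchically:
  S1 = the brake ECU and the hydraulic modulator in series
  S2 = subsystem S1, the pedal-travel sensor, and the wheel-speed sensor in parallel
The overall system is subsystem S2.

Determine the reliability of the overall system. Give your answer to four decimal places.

0.9941

R(brake ECU) = exp(−0.000123 × 1000) = 0.884264
R(hydraulic modulator) = exp(−0.000272 × 1000) = 0.761854
R(pedal-travel sensor) = exp(−0.000185 × 1000) = 0.831104
R(wheel-speed sensor) = exp(−0.000113 × 1000) = 0.893151
Series (brake ECU and hydraulic modulator): 0.884264 × 0.761854 = 0.673680
Parallel ([0.673680], pedal-travel sensor, and wheel-speed sensor): 1 − (1 − 0.673680)(1 − 0.831104)(1 − 0.893151) = 0.9941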